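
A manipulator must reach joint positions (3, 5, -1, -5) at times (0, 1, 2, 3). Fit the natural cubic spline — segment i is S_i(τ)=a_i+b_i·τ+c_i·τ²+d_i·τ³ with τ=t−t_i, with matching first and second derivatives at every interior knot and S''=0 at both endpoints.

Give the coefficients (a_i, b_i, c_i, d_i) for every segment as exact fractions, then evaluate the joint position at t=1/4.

  seg 0: a=3 b=64/15 c=0 d=-34/15
  seg 1: a=5 b=-38/15 c=-34/5 d=10/3
  seg 2: a=-1 b=-92/15 c=16/5 d=-16/15
S(1/4) = 129/32

Δ: Δ0=2, Δ1=-6, Δ2=-4
row 1: diag=4, rhs=-48; c'=1/4, d'=-12
row 2: denom=4−1·1/4=15/4; d'=(12−1·-12)/(15/4)=32/5
back: M2=32/5
back: M1=-12−1/4·32/5=-68/5
M: M0=0, M1=-68/5, M2=32/5, M3=0
seg 0: a=3, c=M0/2=0, d=(M1−M0)/(6·1)=-34/15, b=Δ0−h0·(2M0+M1)/6=64/15
seg 1: a=5, c=M1/2=-34/5, d=(M2−M1)/(6·1)=10/3, b=Δ1−h1·(2M1+M2)/6=-38/15
seg 2: a=-1, c=M2/2=16/5, d=(M3−M2)/(6·1)=-16/15, b=Δ2−h2·(2M2+M3)/6=-92/15
t_q=1/4 → seg 0, τ=1/4; S=3+64/15·τ+0·τ²+-34/15·τ³=129/32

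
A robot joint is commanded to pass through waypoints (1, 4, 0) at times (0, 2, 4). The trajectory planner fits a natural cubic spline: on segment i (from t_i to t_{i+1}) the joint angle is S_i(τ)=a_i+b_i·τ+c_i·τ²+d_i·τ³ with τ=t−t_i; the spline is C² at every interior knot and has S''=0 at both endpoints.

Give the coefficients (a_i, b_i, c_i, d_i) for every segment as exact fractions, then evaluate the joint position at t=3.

Δ: Δ0=3/2, Δ1=-2
row 1: diag=8, rhs=-21; c'=1/4, d'=-21/8
back: M1=-21/8
M: M0=0, M1=-21/8, M2=0
seg 0: a=1, c=M0/2=0, d=(M1−M0)/(6·2)=-7/32, b=Δ0−h0·(2M0+M1)/6=19/8
seg 1: a=4, c=M1/2=-21/16, d=(M2−M1)/(6·2)=7/32, b=Δ1−h1·(2M1+M2)/6=-1/4
t_q=3 → seg 1, τ=1; S=4+-1/4·τ+-21/16·τ²+7/32·τ³=85/32

  seg 0: a=1 b=19/8 c=0 d=-7/32
  seg 1: a=4 b=-1/4 c=-21/16 d=7/32
S(3) = 85/32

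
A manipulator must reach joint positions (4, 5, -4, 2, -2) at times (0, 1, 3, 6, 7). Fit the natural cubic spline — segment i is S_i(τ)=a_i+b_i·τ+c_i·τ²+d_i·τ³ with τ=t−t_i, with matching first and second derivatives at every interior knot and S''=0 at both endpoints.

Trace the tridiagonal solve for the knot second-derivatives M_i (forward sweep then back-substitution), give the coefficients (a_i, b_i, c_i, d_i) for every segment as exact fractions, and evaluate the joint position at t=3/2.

  seg 0: a=4 b=1849/788 c=0 d=-1061/788
  seg 1: a=5 b=-667/394 c=-3183/788 d=2077/1576
  seg 2: a=-4 b=-401/197 c=762/197 d=-497/591
  seg 3: a=2 b=-302/197 c=-729/197 d=243/197
S(3/2) = 41713/12608

Δ: Δ0=1, Δ1=-9/2, Δ2=2, Δ3=-4
row 1: diag=6, rhs=-33; c'=1/3, d'=-11/2
row 2: denom=10−2·1/3=28/3; d'=(39−2·-11/2)/(28/3)=75/14
row 3: denom=8−3·9/28=197/28; d'=(-36−3·75/14)/(197/28)=-1458/197
back: M3=-1458/197
back: M2=75/14−9/28·-1458/197=1524/197
back: M1=-11/2−1/3·1524/197=-3183/394
M: M0=0, M1=-3183/394, M2=1524/197, M3=-1458/197, M4=0
seg 0: a=4, c=M0/2=0, d=(M1−M0)/(6·1)=-1061/788, b=Δ0−h0·(2M0+M1)/6=1849/788
seg 1: a=5, c=M1/2=-3183/788, d=(M2−M1)/(6·2)=2077/1576, b=Δ1−h1·(2M1+M2)/6=-667/394
seg 2: a=-4, c=M2/2=762/197, d=(M3−M2)/(6·3)=-497/591, b=Δ2−h2·(2M2+M3)/6=-401/197
seg 3: a=2, c=M3/2=-729/197, d=(M4−M3)/(6·1)=243/197, b=Δ3−h3·(2M3+M4)/6=-302/197
t_q=3/2 → seg 1, τ=1/2; S=5+-667/394·τ+-3183/788·τ²+2077/1576·τ³=41713/12608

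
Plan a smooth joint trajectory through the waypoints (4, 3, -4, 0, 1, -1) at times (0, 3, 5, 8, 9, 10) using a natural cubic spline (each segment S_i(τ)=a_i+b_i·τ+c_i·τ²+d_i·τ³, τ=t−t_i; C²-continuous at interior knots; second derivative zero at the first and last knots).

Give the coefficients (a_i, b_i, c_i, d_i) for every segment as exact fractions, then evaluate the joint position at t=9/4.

  seg 0: a=4 b=325/327 c=0 d=-434/2943
  seg 1: a=3 b=-977/327 c=-434/327 d=467/872
  seg 2: a=-4 b=-1223/654 c=2467/1308 d=-3211/11772
  seg 3: a=0 b=2723/1308 c=-62/109 d=-671/1308
  seg 4: a=1 b=-389/654 c=-919/436 d=919/1308
S(9/4) = 15893/3488

Δ: Δ0=-1/3, Δ1=-7/2, Δ2=4/3, Δ3=1, Δ4=-2
row 1: diag=10, rhs=-19; c'=1/5, d'=-19/10
row 2: denom=10−2·1/5=48/5; d'=(29−2·-19/10)/(48/5)=41/12
row 3: denom=8−3·5/16=113/16; d'=(-2−3·41/12)/(113/16)=-196/113
row 4: denom=4−1·16/113=436/113; d'=(-18−1·-196/113)/(436/113)=-919/218
back: M4=-919/218
back: M3=-196/113−16/113·-919/218=-124/109
back: M2=41/12−5/16·-124/109=2467/654
back: M1=-19/10−1/5·2467/654=-868/327
M: M0=0, M1=-868/327, M2=2467/654, M3=-124/109, M4=-919/218, M5=0
seg 0: a=4, c=M0/2=0, d=(M1−M0)/(6·3)=-434/2943, b=Δ0−h0·(2M0+M1)/6=325/327
seg 1: a=3, c=M1/2=-434/327, d=(M2−M1)/(6·2)=467/872, b=Δ1−h1·(2M1+M2)/6=-977/327
seg 2: a=-4, c=M2/2=2467/1308, d=(M3−M2)/(6·3)=-3211/11772, b=Δ2−h2·(2M2+M3)/6=-1223/654
seg 3: a=0, c=M3/2=-62/109, d=(M4−M3)/(6·1)=-671/1308, b=Δ3−h3·(2M3+M4)/6=2723/1308
seg 4: a=1, c=M4/2=-919/436, d=(M5−M4)/(6·1)=919/1308, b=Δ4−h4·(2M4+M5)/6=-389/654
t_q=9/4 → seg 0, τ=9/4; S=4+325/327·τ+0·τ²+-434/2943·τ³=15893/3488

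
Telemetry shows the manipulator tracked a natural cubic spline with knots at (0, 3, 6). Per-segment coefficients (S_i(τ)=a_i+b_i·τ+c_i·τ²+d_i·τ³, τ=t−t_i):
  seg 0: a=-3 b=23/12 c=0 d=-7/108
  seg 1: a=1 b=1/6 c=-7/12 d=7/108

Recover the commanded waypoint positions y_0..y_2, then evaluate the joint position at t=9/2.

y_0=-3 y_1=1 y_2=-2
S(9/2) = 5/32

y_0 = S_0(0) = a_0 = -3
y_1 = S_1(0) = a_1 = 1
y_2 = S_1(3) = -2
t_q=9/2 is in segment 1 (τ=3/2); S_1(τ)=5/32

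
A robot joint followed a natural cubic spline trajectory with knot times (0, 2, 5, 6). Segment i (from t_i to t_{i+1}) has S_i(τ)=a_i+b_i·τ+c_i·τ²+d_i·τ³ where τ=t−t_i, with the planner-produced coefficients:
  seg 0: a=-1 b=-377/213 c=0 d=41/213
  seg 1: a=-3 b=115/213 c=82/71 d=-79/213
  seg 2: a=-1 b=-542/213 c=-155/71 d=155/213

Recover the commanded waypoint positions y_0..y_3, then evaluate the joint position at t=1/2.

y_0=-1 y_1=-3 y_2=-1 y_3=-5
S(1/2) = -1057/568

y_0 = S_0(0) = a_0 = -1
y_1 = S_1(0) = a_1 = -3
y_2 = S_2(0) = a_2 = -1
y_3 = S_2(1) = -5
t_q=1/2 is in segment 0 (τ=1/2); S_0(τ)=-1057/568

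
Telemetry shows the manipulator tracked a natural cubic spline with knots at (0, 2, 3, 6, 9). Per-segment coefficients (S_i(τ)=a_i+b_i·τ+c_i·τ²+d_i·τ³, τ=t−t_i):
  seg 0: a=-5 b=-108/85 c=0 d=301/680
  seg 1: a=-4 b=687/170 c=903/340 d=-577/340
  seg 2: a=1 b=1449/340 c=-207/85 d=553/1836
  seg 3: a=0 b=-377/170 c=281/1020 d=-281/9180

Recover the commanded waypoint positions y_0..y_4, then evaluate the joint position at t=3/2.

y_0=-5 y_1=-4 y_2=1 y_3=0 y_4=-5
S(3/2) = -29441/5440

y_0 = S_0(0) = a_0 = -5
y_1 = S_1(0) = a_1 = -4
y_2 = S_2(0) = a_2 = 1
y_3 = S_3(0) = a_3 = 0
y_4 = S_3(3) = -5
t_q=3/2 is in segment 0 (τ=3/2); S_0(τ)=-29441/5440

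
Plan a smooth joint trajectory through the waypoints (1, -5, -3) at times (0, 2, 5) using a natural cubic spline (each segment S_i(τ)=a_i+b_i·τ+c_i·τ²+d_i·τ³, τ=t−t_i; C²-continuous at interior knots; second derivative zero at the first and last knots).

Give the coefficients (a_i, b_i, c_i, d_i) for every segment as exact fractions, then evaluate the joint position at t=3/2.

Δ: Δ0=-3, Δ1=2/3
row 1: diag=10, rhs=22; c'=3/10, d'=11/5
back: M1=11/5
M: M0=0, M1=11/5, M2=0
seg 0: a=1, c=M0/2=0, d=(M1−M0)/(6·2)=11/60, b=Δ0−h0·(2M0+M1)/6=-56/15
seg 1: a=-5, c=M1/2=11/10, d=(M2−M1)/(6·3)=-11/90, b=Δ1−h1·(2M1+M2)/6=-23/15
t_q=3/2 → seg 0, τ=3/2; S=1+-56/15·τ+0·τ²+11/60·τ³=-637/160

  seg 0: a=1 b=-56/15 c=0 d=11/60
  seg 1: a=-5 b=-23/15 c=11/10 d=-11/90
S(3/2) = -637/160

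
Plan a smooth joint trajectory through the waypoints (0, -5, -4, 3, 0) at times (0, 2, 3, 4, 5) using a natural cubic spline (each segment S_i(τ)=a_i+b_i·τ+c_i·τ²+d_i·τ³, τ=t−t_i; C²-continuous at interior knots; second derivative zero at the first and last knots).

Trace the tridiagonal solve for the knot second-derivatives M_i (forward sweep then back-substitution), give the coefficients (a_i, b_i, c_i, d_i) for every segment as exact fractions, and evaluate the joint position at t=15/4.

  seg 0: a=0 b=-126/43 c=0 d=37/344
  seg 1: a=-5 b=-141/86 c=111/172 d=343/172
  seg 2: a=-4 b=969/172 c=285/43 d=-905/172
  seg 3: a=3 b=267/86 c=-1575/172 d=525/172
S(15/4) = 19085/11008

Δ: Δ0=-5/2, Δ1=1, Δ2=7, Δ3=-3
row 1: diag=6, rhs=21; c'=1/6, d'=7/2
row 2: denom=4−1·1/6=23/6; d'=(36−1·7/2)/(23/6)=195/23
row 3: denom=4−1·6/23=86/23; d'=(-60−1·195/23)/(86/23)=-1575/86
back: M3=-1575/86
back: M2=195/23−6/23·-1575/86=570/43
back: M1=7/2−1/6·570/43=111/86
M: M0=0, M1=111/86, M2=570/43, M3=-1575/86, M4=0
seg 0: a=0, c=M0/2=0, d=(M1−M0)/(6·2)=37/344, b=Δ0−h0·(2M0+M1)/6=-126/43
seg 1: a=-5, c=M1/2=111/172, d=(M2−M1)/(6·1)=343/172, b=Δ1−h1·(2M1+M2)/6=-141/86
seg 2: a=-4, c=M2/2=285/43, d=(M3−M2)/(6·1)=-905/172, b=Δ2−h2·(2M2+M3)/6=969/172
seg 3: a=3, c=M3/2=-1575/172, d=(M4−M3)/(6·1)=525/172, b=Δ3−h3·(2M3+M4)/6=267/86
t_q=15/4 → seg 2, τ=3/4; S=-4+969/172·τ+285/43·τ²+-905/172·τ³=19085/11008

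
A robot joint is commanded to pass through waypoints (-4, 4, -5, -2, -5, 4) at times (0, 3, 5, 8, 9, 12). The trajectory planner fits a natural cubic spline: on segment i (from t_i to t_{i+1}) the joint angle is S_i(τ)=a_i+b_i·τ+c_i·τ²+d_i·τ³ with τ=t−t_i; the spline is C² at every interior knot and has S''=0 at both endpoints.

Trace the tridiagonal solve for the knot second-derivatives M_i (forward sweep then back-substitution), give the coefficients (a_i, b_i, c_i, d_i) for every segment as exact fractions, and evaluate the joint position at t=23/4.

Δ: Δ0=8/3, Δ1=-9/2, Δ2=1, Δ3=-3, Δ4=3
row 1: diag=10, rhs=-43; c'=1/5, d'=-43/10
row 2: denom=10−2·1/5=48/5; d'=(33−2·-43/10)/(48/5)=13/3
row 3: denom=8−3·5/16=113/16; d'=(-24−3·13/3)/(113/16)=-592/113
row 4: denom=8−1·16/113=888/113; d'=(36−1·-592/113)/(888/113)=1165/222
back: M4=1165/222
back: M3=-592/113−16/113·1165/222=-664/111
back: M2=13/3−5/16·-664/111=459/74
back: M1=-43/10−1/5·459/74=-205/37
M: M0=0, M1=-205/37, M2=459/74, M3=-664/111, M4=1165/222, M5=0
seg 0: a=-4, c=M0/2=0, d=(M1−M0)/(6·3)=-205/666, b=Δ0−h0·(2M0+M1)/6=1207/222
seg 1: a=4, c=M1/2=-205/74, d=(M2−M1)/(6·2)=869/888, b=Δ1−h1·(2M1+M2)/6=-319/111
seg 2: a=-5, c=M2/2=459/148, d=(M3−M2)/(6·3)=-2705/3996, b=Δ2−h2·(2M2+M3)/6=-491/222
seg 3: a=-2, c=M3/2=-332/111, d=(M4−M3)/(6·1)=277/148, b=Δ3−h3·(2M3+M4)/6=-835/444
seg 4: a=-5, c=M4/2=1165/444, d=(M5−M4)/(6·3)=-1165/3996, b=Δ4−h4·(2M4+M5)/6=-499/222
t_q=23/4 → seg 2, τ=3/4; S=-5+-491/222·τ+459/148·τ²+-2705/3996·τ³=-49253/9472

  seg 0: a=-4 b=1207/222 c=0 d=-205/666
  seg 1: a=4 b=-319/111 c=-205/74 d=869/888
  seg 2: a=-5 b=-491/222 c=459/148 d=-2705/3996
  seg 3: a=-2 b=-835/444 c=-332/111 d=277/148
  seg 4: a=-5 b=-499/222 c=1165/444 d=-1165/3996
S(23/4) = -49253/9472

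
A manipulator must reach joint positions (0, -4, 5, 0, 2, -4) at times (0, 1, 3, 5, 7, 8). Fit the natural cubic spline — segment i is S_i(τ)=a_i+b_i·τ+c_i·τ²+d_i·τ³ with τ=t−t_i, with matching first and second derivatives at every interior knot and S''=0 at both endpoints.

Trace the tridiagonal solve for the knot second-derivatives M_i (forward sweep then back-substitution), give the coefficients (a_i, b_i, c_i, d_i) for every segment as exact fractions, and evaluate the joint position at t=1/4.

Δ: Δ0=-4, Δ1=9/2, Δ2=-5/2, Δ3=1, Δ4=-6
row 1: diag=6, rhs=51; c'=1/3, d'=17/2
row 2: denom=8−2·1/3=22/3; d'=(-42−2·17/2)/(22/3)=-177/22
row 3: denom=8−2·3/11=82/11; d'=(21−2·-177/22)/(82/11)=204/41
row 4: denom=6−2·11/41=224/41; d'=(-42−2·204/41)/(224/41)=-1065/112
back: M4=-1065/112
back: M3=204/41−11/41·-1065/112=843/112
back: M2=-177/22−3/11·843/112=-1131/112
back: M1=17/2−1/3·-1131/112=1329/112
M: M0=0, M1=1329/112, M2=-1131/112, M3=843/112, M4=-1065/112, M5=0
seg 0: a=0, c=M0/2=0, d=(M1−M0)/(6·1)=443/224, b=Δ0−h0·(2M0+M1)/6=-1339/224
seg 1: a=-4, c=M1/2=1329/224, d=(M2−M1)/(6·2)=-205/112, b=Δ1−h1·(2M1+M2)/6=-5/112
seg 2: a=5, c=M2/2=-1131/224, d=(M3−M2)/(6·2)=47/32, b=Δ2−h2·(2M2+M3)/6=193/112
seg 3: a=0, c=M3/2=843/224, d=(M4−M3)/(6·2)=-159/112, b=Δ3−h3·(2M3+M4)/6=-95/112
seg 4: a=2, c=M4/2=-1065/224, d=(M5−M4)/(6·1)=355/224, b=Δ4−h4·(2M4+M5)/6=-317/112
t_q=1/4 → seg 0, τ=1/4; S=0+-1339/224·τ+0·τ²+443/224·τ³=-20981/14336

  seg 0: a=0 b=-1339/224 c=0 d=443/224
  seg 1: a=-4 b=-5/112 c=1329/224 d=-205/112
  seg 2: a=5 b=193/112 c=-1131/224 d=47/32
  seg 3: a=0 b=-95/112 c=843/224 d=-159/112
  seg 4: a=2 b=-317/112 c=-1065/224 d=355/224
S(1/4) = -20981/14336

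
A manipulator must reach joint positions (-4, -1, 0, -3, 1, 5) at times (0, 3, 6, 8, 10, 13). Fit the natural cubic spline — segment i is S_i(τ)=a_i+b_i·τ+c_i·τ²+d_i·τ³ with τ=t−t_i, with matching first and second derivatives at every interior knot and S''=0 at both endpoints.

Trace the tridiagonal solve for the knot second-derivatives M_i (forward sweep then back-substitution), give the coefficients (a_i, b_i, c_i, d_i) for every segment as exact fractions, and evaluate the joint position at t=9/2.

  seg 0: a=-4 b=16/17 c=0 d=1/153
  seg 1: a=-1 b=19/17 c=1/17 d=-49/459
  seg 2: a=0 b=-24/17 c=-46/51 d=175/408
  seg 3: a=-3 b=13/102 c=341/204 d=-25/68
  seg 4: a=1 b=245/102 c=-109/204 d=109/1836
S(9/2) = 61/136

Δ: Δ0=1, Δ1=1/3, Δ2=-3/2, Δ3=2, Δ4=4/3
row 1: diag=12, rhs=-4; c'=1/4, d'=-1/3
row 2: denom=10−3·1/4=37/4; d'=(-11−3·-1/3)/(37/4)=-40/37
row 3: denom=8−2·8/37=280/37; d'=(21−2·-40/37)/(280/37)=857/280
row 4: denom=10−2·37/140=663/70; d'=(-4−2·857/280)/(663/70)=-109/102
back: M4=-109/102
back: M3=857/280−37/140·-109/102=341/102
back: M2=-40/37−8/37·341/102=-92/51
back: M1=-1/3−1/4·-92/51=2/17
M: M0=0, M1=2/17, M2=-92/51, M3=341/102, M4=-109/102, M5=0
seg 0: a=-4, c=M0/2=0, d=(M1−M0)/(6·3)=1/153, b=Δ0−h0·(2M0+M1)/6=16/17
seg 1: a=-1, c=M1/2=1/17, d=(M2−M1)/(6·3)=-49/459, b=Δ1−h1·(2M1+M2)/6=19/17
seg 2: a=0, c=M2/2=-46/51, d=(M3−M2)/(6·2)=175/408, b=Δ2−h2·(2M2+M3)/6=-24/17
seg 3: a=-3, c=M3/2=341/204, d=(M4−M3)/(6·2)=-25/68, b=Δ3−h3·(2M3+M4)/6=13/102
seg 4: a=1, c=M4/2=-109/204, d=(M5−M4)/(6·3)=109/1836, b=Δ4−h4·(2M4+M5)/6=245/102
t_q=9/2 → seg 1, τ=3/2; S=-1+19/17·τ+1/17·τ²+-49/459·τ³=61/136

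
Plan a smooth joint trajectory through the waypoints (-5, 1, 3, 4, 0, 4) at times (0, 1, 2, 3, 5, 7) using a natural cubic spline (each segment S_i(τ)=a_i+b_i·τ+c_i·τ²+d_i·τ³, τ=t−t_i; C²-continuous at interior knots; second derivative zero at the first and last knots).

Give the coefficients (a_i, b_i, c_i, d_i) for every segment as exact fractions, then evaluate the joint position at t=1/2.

  seg 0: a=-5 b=1107/157 c=0 d=-165/157
  seg 1: a=1 b=612/157 c=-495/157 d=197/157
  seg 2: a=3 b=213/157 c=96/157 d=-152/157
  seg 3: a=4 b=-51/157 c=-360/157 d=457/628
  seg 4: a=0 b=-120/157 c=651/314 d=-217/628
S(1/2) = -2017/1256

Δ: Δ0=6, Δ1=2, Δ2=1, Δ3=-2, Δ4=2
row 1: diag=4, rhs=-24; c'=1/4, d'=-6
row 2: denom=4−1·1/4=15/4; d'=(-6−1·-6)/(15/4)=0
row 3: denom=6−1·4/15=86/15; d'=(-18−1·0)/(86/15)=-135/43
row 4: denom=8−2·15/43=314/43; d'=(24−2·-135/43)/(314/43)=651/157
back: M4=651/157
back: M3=-135/43−15/43·651/157=-720/157
back: M2=0−4/15·-720/157=192/157
back: M1=-6−1/4·192/157=-990/157
M: M0=0, M1=-990/157, M2=192/157, M3=-720/157, M4=651/157, M5=0
seg 0: a=-5, c=M0/2=0, d=(M1−M0)/(6·1)=-165/157, b=Δ0−h0·(2M0+M1)/6=1107/157
seg 1: a=1, c=M1/2=-495/157, d=(M2−M1)/(6·1)=197/157, b=Δ1−h1·(2M1+M2)/6=612/157
seg 2: a=3, c=M2/2=96/157, d=(M3−M2)/(6·1)=-152/157, b=Δ2−h2·(2M2+M3)/6=213/157
seg 3: a=4, c=M3/2=-360/157, d=(M4−M3)/(6·2)=457/628, b=Δ3−h3·(2M3+M4)/6=-51/157
seg 4: a=0, c=M4/2=651/314, d=(M5−M4)/(6·2)=-217/628, b=Δ4−h4·(2M4+M5)/6=-120/157
t_q=1/2 → seg 0, τ=1/2; S=-5+1107/157·τ+0·τ²+-165/157·τ³=-2017/1256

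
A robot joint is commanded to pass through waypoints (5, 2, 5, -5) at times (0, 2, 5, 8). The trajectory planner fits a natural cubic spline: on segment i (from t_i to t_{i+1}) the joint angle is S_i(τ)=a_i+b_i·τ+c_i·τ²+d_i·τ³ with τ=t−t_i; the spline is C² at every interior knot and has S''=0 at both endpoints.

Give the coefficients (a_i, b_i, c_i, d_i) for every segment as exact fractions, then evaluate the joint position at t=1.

  seg 0: a=5 b=-505/222 c=0 d=43/222
  seg 1: a=2 b=11/222 c=43/37 d=-563/1998
  seg 2: a=5 b=-65/111 c=-305/222 d=305/1998
S(1) = 108/37

Δ: Δ0=-3/2, Δ1=1, Δ2=-10/3
row 1: diag=10, rhs=15; c'=3/10, d'=3/2
row 2: denom=12−3·3/10=111/10; d'=(-26−3·3/2)/(111/10)=-305/111
back: M2=-305/111
back: M1=3/2−3/10·-305/111=86/37
M: M0=0, M1=86/37, M2=-305/111, M3=0
seg 0: a=5, c=M0/2=0, d=(M1−M0)/(6·2)=43/222, b=Δ0−h0·(2M0+M1)/6=-505/222
seg 1: a=2, c=M1/2=43/37, d=(M2−M1)/(6·3)=-563/1998, b=Δ1−h1·(2M1+M2)/6=11/222
seg 2: a=5, c=M2/2=-305/222, d=(M3−M2)/(6·3)=305/1998, b=Δ2−h2·(2M2+M3)/6=-65/111
t_q=1 → seg 0, τ=1; S=5+-505/222·τ+0·τ²+43/222·τ³=108/37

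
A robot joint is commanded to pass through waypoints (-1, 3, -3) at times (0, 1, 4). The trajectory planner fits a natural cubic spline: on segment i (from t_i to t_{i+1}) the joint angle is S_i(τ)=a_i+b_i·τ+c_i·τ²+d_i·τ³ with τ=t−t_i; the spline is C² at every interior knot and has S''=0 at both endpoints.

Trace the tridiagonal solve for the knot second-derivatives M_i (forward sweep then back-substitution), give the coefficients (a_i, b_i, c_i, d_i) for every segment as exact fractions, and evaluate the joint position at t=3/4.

  seg 0: a=-1 b=19/4 c=0 d=-3/4
  seg 1: a=3 b=5/2 c=-9/4 d=1/4
S(3/4) = 575/256

Δ: Δ0=4, Δ1=-2
row 1: diag=8, rhs=-36; c'=3/8, d'=-9/2
back: M1=-9/2
M: M0=0, M1=-9/2, M2=0
seg 0: a=-1, c=M0/2=0, d=(M1−M0)/(6·1)=-3/4, b=Δ0−h0·(2M0+M1)/6=19/4
seg 1: a=3, c=M1/2=-9/4, d=(M2−M1)/(6·3)=1/4, b=Δ1−h1·(2M1+M2)/6=5/2
t_q=3/4 → seg 0, τ=3/4; S=-1+19/4·τ+0·τ²+-3/4·τ³=575/256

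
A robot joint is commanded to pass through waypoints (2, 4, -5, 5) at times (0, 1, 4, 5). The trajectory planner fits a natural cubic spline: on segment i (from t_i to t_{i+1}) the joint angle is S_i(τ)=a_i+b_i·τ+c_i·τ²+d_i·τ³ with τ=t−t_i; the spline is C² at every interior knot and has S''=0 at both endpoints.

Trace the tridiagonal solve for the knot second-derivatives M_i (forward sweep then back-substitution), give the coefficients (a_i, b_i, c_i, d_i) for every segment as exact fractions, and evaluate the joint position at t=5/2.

  seg 0: a=2 b=189/55 c=0 d=-79/55
  seg 1: a=4 b=-48/55 c=-237/55 d=6/5
  seg 2: a=-5 b=312/55 c=357/55 d=-119/55
S(5/2) = -65/22

Δ: Δ0=2, Δ1=-3, Δ2=10
row 1: diag=8, rhs=-30; c'=3/8, d'=-15/4
row 2: denom=8−3·3/8=55/8; d'=(78−3·-15/4)/(55/8)=714/55
back: M2=714/55
back: M1=-15/4−3/8·714/55=-474/55
M: M0=0, M1=-474/55, M2=714/55, M3=0
seg 0: a=2, c=M0/2=0, d=(M1−M0)/(6·1)=-79/55, b=Δ0−h0·(2M0+M1)/6=189/55
seg 1: a=4, c=M1/2=-237/55, d=(M2−M1)/(6·3)=6/5, b=Δ1−h1·(2M1+M2)/6=-48/55
seg 2: a=-5, c=M2/2=357/55, d=(M3−M2)/(6·1)=-119/55, b=Δ2−h2·(2M2+M3)/6=312/55
t_q=5/2 → seg 1, τ=3/2; S=4+-48/55·τ+-237/55·τ²+6/5·τ³=-65/22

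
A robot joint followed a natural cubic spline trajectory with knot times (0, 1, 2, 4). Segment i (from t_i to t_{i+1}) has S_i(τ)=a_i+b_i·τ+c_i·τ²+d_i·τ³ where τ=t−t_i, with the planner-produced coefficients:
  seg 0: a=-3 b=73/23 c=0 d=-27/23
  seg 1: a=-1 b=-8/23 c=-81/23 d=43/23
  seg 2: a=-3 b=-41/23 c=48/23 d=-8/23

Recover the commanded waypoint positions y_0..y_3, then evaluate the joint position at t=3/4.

y_0=-3 y_1=-1 y_2=-3 y_3=-1
S(3/4) = -1641/1472

y_0 = S_0(0) = a_0 = -3
y_1 = S_1(0) = a_1 = -1
y_2 = S_2(0) = a_2 = -3
y_3 = S_2(2) = -1
t_q=3/4 is in segment 0 (τ=3/4); S_0(τ)=-1641/1472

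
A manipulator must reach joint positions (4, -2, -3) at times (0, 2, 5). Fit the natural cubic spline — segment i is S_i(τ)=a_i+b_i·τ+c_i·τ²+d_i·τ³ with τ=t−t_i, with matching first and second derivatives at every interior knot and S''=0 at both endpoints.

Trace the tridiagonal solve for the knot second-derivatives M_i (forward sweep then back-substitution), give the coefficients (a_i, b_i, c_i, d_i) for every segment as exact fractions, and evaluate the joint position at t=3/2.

  seg 0: a=4 b=-53/15 c=0 d=2/15
  seg 1: a=-2 b=-29/15 c=4/5 d=-4/45
S(3/2) = -17/20

Δ: Δ0=-3, Δ1=-1/3
row 1: diag=10, rhs=16; c'=3/10, d'=8/5
back: M1=8/5
M: M0=0, M1=8/5, M2=0
seg 0: a=4, c=M0/2=0, d=(M1−M0)/(6·2)=2/15, b=Δ0−h0·(2M0+M1)/6=-53/15
seg 1: a=-2, c=M1/2=4/5, d=(M2−M1)/(6·3)=-4/45, b=Δ1−h1·(2M1+M2)/6=-29/15
t_q=3/2 → seg 0, τ=3/2; S=4+-53/15·τ+0·τ²+2/15·τ³=-17/20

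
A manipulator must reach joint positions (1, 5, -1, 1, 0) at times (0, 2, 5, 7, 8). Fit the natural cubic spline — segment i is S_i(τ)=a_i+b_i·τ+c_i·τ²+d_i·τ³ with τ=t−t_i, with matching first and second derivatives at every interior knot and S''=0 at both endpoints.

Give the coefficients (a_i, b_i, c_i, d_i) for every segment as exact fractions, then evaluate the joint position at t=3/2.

  seg 0: a=1 b=796/253 c=0 d=-145/506
  seg 1: a=5 b=-74/253 c=-435/253 d=97/253
  seg 2: a=-1 b=-65/253 c=438/253 d=-279/506
  seg 3: a=1 b=13/253 c=-399/253 d=133/253
S(3/2) = 19237/4048

Δ: Δ0=2, Δ1=-2, Δ2=1, Δ3=-1
row 1: diag=10, rhs=-24; c'=3/10, d'=-12/5
row 2: denom=10−3·3/10=91/10; d'=(18−3·-12/5)/(91/10)=36/13
row 3: denom=6−2·20/91=506/91; d'=(-12−2·36/13)/(506/91)=-798/253
back: M3=-798/253
back: M2=36/13−20/91·-798/253=876/253
back: M1=-12/5−3/10·876/253=-870/253
M: M0=0, M1=-870/253, M2=876/253, M3=-798/253, M4=0
seg 0: a=1, c=M0/2=0, d=(M1−M0)/(6·2)=-145/506, b=Δ0−h0·(2M0+M1)/6=796/253
seg 1: a=5, c=M1/2=-435/253, d=(M2−M1)/(6·3)=97/253, b=Δ1−h1·(2M1+M2)/6=-74/253
seg 2: a=-1, c=M2/2=438/253, d=(M3−M2)/(6·2)=-279/506, b=Δ2−h2·(2M2+M3)/6=-65/253
seg 3: a=1, c=M3/2=-399/253, d=(M4−M3)/(6·1)=133/253, b=Δ3−h3·(2M3+M4)/6=13/253
t_q=3/2 → seg 0, τ=3/2; S=1+796/253·τ+0·τ²+-145/506·τ³=19237/4048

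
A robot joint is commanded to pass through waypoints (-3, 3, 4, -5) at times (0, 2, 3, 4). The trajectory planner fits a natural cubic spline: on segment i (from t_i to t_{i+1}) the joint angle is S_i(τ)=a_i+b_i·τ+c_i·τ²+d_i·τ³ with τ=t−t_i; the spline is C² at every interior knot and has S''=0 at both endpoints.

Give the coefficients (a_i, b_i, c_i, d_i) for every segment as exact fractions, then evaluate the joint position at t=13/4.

Δ: Δ0=3, Δ1=1, Δ2=-9
row 1: diag=6, rhs=-12; c'=1/6, d'=-2
row 2: denom=4−1·1/6=23/6; d'=(-60−1·-2)/(23/6)=-348/23
back: M2=-348/23
back: M1=-2−1/6·-348/23=12/23
M: M0=0, M1=12/23, M2=-348/23, M3=0
seg 0: a=-3, c=M0/2=0, d=(M1−M0)/(6·2)=1/23, b=Δ0−h0·(2M0+M1)/6=65/23
seg 1: a=3, c=M1/2=6/23, d=(M2−M1)/(6·1)=-60/23, b=Δ1−h1·(2M1+M2)/6=77/23
seg 2: a=4, c=M2/2=-174/23, d=(M3−M2)/(6·1)=58/23, b=Δ2−h2·(2M2+M3)/6=-91/23
t_q=13/4 → seg 2, τ=1/4; S=4+-91/23·τ+-174/23·τ²+58/23·τ³=1897/736

  seg 0: a=-3 b=65/23 c=0 d=1/23
  seg 1: a=3 b=77/23 c=6/23 d=-60/23
  seg 2: a=4 b=-91/23 c=-174/23 d=58/23
S(13/4) = 1897/736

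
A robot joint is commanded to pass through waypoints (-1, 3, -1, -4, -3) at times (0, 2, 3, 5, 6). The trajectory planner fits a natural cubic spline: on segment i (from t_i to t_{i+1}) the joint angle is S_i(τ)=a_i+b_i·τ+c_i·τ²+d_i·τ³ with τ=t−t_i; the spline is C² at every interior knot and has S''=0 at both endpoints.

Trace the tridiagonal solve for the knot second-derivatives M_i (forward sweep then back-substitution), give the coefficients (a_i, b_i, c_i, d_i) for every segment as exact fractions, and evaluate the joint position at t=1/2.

Δ: Δ0=2, Δ1=-4, Δ2=-3/2, Δ3=1
row 1: diag=6, rhs=-36; c'=1/6, d'=-6
row 2: denom=6−1·1/6=35/6; d'=(15−1·-6)/(35/6)=18/5
row 3: denom=6−2·12/35=186/35; d'=(15−2·18/5)/(186/35)=91/62
back: M3=91/62
back: M2=18/5−12/35·91/62=96/31
back: M1=-6−1/6·96/31=-202/31
M: M0=0, M1=-202/31, M2=96/31, M3=91/62, M4=0
seg 0: a=-1, c=M0/2=0, d=(M1−M0)/(6·2)=-101/186, b=Δ0−h0·(2M0+M1)/6=388/93
seg 1: a=3, c=M1/2=-101/31, d=(M2−M1)/(6·1)=149/93, b=Δ1−h1·(2M1+M2)/6=-218/93
seg 2: a=-1, c=M2/2=48/31, d=(M3−M2)/(6·2)=-101/744, b=Δ2−h2·(2M2+M3)/6=-377/93
seg 3: a=-4, c=M3/2=91/124, d=(M4−M3)/(6·1)=-91/372, b=Δ3−h3·(2M3+M4)/6=95/186
t_q=1/2 → seg 0, τ=1/2; S=-1+388/93·τ+0·τ²+-101/186·τ³=505/496

  seg 0: a=-1 b=388/93 c=0 d=-101/186
  seg 1: a=3 b=-218/93 c=-101/31 d=149/93
  seg 2: a=-1 b=-377/93 c=48/31 d=-101/744
  seg 3: a=-4 b=95/186 c=91/124 d=-91/372
S(1/2) = 505/496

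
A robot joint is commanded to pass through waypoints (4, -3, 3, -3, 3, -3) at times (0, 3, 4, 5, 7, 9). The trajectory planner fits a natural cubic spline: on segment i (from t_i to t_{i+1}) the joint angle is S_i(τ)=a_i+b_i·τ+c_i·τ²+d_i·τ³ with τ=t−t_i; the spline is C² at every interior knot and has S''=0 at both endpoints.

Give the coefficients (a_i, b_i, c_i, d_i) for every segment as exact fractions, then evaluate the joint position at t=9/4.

Δ: Δ0=-7/3, Δ1=6, Δ2=-6, Δ3=3, Δ4=-3
row 1: diag=8, rhs=50; c'=1/8, d'=25/4
row 2: denom=4−1·1/8=31/8; d'=(-72−1·25/4)/(31/8)=-626/31
row 3: denom=6−1·8/31=178/31; d'=(54−1·-626/31)/(178/31)=1150/89
row 4: denom=8−2·31/89=650/89; d'=(-36−2·1150/89)/(650/89)=-2752/325
back: M4=-2752/325
back: M3=1150/89−31/89·-2752/325=5158/325
back: M2=-626/31−8/31·5158/325=-7894/325
back: M1=25/4−1/8·-7894/325=3018/325
M: M0=0, M1=3018/325, M2=-7894/325, M3=5158/325, M4=-2752/325, M5=0
seg 0: a=4, c=M0/2=0, d=(M1−M0)/(6·3)=503/975, b=Δ0−h0·(2M0+M1)/6=-6802/975
seg 1: a=-3, c=M1/2=1509/325, d=(M2−M1)/(6·1)=-5456/975, b=Δ1−h1·(2M1+M2)/6=6779/975
seg 2: a=3, c=M2/2=-3947/325, d=(M3−M2)/(6·1)=502/75, b=Δ2−h2·(2M2+M3)/6=-107/195
seg 3: a=-3, c=M3/2=2579/325, d=(M4−M3)/(6·2)=-791/390, b=Δ3−h3·(2M3+M4)/6=-4639/975
seg 4: a=3, c=M4/2=-1376/325, d=(M5−M4)/(6·2)=688/975, b=Δ4−h4·(2M4+M5)/6=2579/975
t_q=9/4 → seg 0, τ=9/4; S=4+-6802/975·τ+0·τ²+503/975·τ³=-121067/20800

  seg 0: a=4 b=-6802/975 c=0 d=503/975
  seg 1: a=-3 b=6779/975 c=1509/325 d=-5456/975
  seg 2: a=3 b=-107/195 c=-3947/325 d=502/75
  seg 3: a=-3 b=-4639/975 c=2579/325 d=-791/390
  seg 4: a=3 b=2579/975 c=-1376/325 d=688/975
S(9/4) = -121067/20800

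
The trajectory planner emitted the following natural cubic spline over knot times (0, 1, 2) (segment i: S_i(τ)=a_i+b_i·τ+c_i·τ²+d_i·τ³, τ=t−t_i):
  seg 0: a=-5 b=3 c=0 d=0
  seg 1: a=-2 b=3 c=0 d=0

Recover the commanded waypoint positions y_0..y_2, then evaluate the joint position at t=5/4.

y_0 = S_0(0) = a_0 = -5
y_1 = S_1(0) = a_1 = -2
y_2 = S_1(1) = 1
t_q=5/4 is in segment 1 (τ=1/4); S_1(τ)=-5/4

y_0=-5 y_1=-2 y_2=1
S(5/4) = -5/4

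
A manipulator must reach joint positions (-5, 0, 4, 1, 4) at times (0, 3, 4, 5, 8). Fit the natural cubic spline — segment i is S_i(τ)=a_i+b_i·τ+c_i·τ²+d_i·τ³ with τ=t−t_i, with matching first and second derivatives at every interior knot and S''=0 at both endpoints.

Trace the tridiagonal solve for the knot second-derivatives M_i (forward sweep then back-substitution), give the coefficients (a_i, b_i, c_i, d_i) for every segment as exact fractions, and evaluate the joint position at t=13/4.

Δ: Δ0=5/3, Δ1=4, Δ2=-3, Δ3=1
row 1: diag=8, rhs=14; c'=1/8, d'=7/4
row 2: denom=4−1·1/8=31/8; d'=(-42−1·7/4)/(31/8)=-350/31
row 3: denom=8−1·8/31=240/31; d'=(24−1·-350/31)/(240/31)=547/120
back: M3=547/120
back: M2=-350/31−8/31·547/120=-187/15
back: M1=7/4−1/8·-187/15=397/120
M: M0=0, M1=397/120, M2=-187/15, M3=547/120, M4=0
seg 0: a=-5, c=M0/2=0, d=(M1−M0)/(6·3)=397/2160, b=Δ0−h0·(2M0+M1)/6=1/80
seg 1: a=0, c=M1/2=397/240, d=(M2−M1)/(6·1)=-631/240, b=Δ1−h1·(2M1+M2)/6=199/40
seg 2: a=4, c=M2/2=-187/30, d=(M3−M2)/(6·1)=227/80, b=Δ2−h2·(2M2+M3)/6=19/48
seg 3: a=1, c=M3/2=547/240, d=(M4−M3)/(6·3)=-547/2160, b=Δ3−h3·(2M3+M4)/6=-427/120
t_q=13/4 → seg 1, τ=1/4; S=0+199/40·τ+397/240·τ²+-631/240·τ³=6687/5120

  seg 0: a=-5 b=1/80 c=0 d=397/2160
  seg 1: a=0 b=199/40 c=397/240 d=-631/240
  seg 2: a=4 b=19/48 c=-187/30 d=227/80
  seg 3: a=1 b=-427/120 c=547/240 d=-547/2160
S(13/4) = 6687/5120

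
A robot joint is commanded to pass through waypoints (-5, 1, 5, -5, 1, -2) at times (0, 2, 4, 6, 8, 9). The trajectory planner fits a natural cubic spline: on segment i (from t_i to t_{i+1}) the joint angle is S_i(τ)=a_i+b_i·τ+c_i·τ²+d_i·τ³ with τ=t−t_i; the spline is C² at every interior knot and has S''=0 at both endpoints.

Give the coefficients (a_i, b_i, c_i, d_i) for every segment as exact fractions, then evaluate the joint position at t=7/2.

Δ: Δ0=3, Δ1=2, Δ2=-5, Δ3=3, Δ4=-3
row 1: diag=8, rhs=-6; c'=1/4, d'=-3/4
row 2: denom=8−2·1/4=15/2; d'=(-42−2·-3/4)/(15/2)=-27/5
row 3: denom=8−2·4/15=112/15; d'=(48−2·-27/5)/(112/15)=63/8
row 4: denom=6−2·15/56=153/28; d'=(-36−2·63/8)/(153/28)=-161/17
back: M4=-161/17
back: M3=63/8−15/56·-161/17=177/17
back: M2=-27/5−4/15·177/17=-139/17
back: M1=-3/4−1/4·-139/17=22/17
M: M0=0, M1=22/17, M2=-139/17, M3=177/17, M4=-161/17, M5=0
seg 0: a=-5, c=M0/2=0, d=(M1−M0)/(6·2)=11/102, b=Δ0−h0·(2M0+M1)/6=131/51
seg 1: a=1, c=M1/2=11/17, d=(M2−M1)/(6·2)=-161/204, b=Δ1−h1·(2M1+M2)/6=197/51
seg 2: a=5, c=M2/2=-139/34, d=(M3−M2)/(6·2)=79/51, b=Δ2−h2·(2M2+M3)/6=-154/51
seg 3: a=-5, c=M3/2=177/34, d=(M4−M3)/(6·2)=-169/102, b=Δ3−h3·(2M3+M4)/6=-40/51
seg 4: a=1, c=M4/2=-161/34, d=(M5−M4)/(6·1)=161/102, b=Δ4−h4·(2M4+M5)/6=8/51
t_q=7/2 → seg 1, τ=3/2; S=1+197/51·τ+11/17·τ²+-161/204·τ³=3039/544

  seg 0: a=-5 b=131/51 c=0 d=11/102
  seg 1: a=1 b=197/51 c=11/17 d=-161/204
  seg 2: a=5 b=-154/51 c=-139/34 d=79/51
  seg 3: a=-5 b=-40/51 c=177/34 d=-169/102
  seg 4: a=1 b=8/51 c=-161/34 d=161/102
S(7/2) = 3039/544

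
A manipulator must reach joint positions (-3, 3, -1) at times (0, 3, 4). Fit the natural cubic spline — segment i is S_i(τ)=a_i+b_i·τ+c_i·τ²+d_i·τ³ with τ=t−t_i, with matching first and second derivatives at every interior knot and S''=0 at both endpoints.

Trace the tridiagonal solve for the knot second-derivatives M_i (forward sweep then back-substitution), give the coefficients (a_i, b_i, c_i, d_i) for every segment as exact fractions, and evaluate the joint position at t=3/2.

  seg 0: a=-3 b=17/4 c=0 d=-1/4
  seg 1: a=3 b=-5/2 c=-9/4 d=3/4
S(3/2) = 81/32

Δ: Δ0=2, Δ1=-4
row 1: diag=8, rhs=-36; c'=1/8, d'=-9/2
back: M1=-9/2
M: M0=0, M1=-9/2, M2=0
seg 0: a=-3, c=M0/2=0, d=(M1−M0)/(6·3)=-1/4, b=Δ0−h0·(2M0+M1)/6=17/4
seg 1: a=3, c=M1/2=-9/4, d=(M2−M1)/(6·1)=3/4, b=Δ1−h1·(2M1+M2)/6=-5/2
t_q=3/2 → seg 0, τ=3/2; S=-3+17/4·τ+0·τ²+-1/4·τ³=81/32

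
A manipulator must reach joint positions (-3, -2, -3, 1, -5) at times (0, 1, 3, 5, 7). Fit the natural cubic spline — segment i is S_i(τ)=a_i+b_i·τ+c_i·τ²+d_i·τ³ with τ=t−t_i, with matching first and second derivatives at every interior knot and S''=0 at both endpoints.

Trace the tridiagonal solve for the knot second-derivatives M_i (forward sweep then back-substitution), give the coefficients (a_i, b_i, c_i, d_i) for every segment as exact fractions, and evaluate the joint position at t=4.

  seg 0: a=-3 b=239/164 c=0 d=-75/164
  seg 1: a=-2 b=7/82 c=-225/164 d=177/328
  seg 2: a=-3 b=44/41 c=153/82 d=-115/164
  seg 3: a=1 b=5/41 c=-96/41 d=16/41
S(4) = -125/164

Δ: Δ0=1, Δ1=-1/2, Δ2=2, Δ3=-3
row 1: diag=6, rhs=-9; c'=1/3, d'=-3/2
row 2: denom=8−2·1/3=22/3; d'=(15−2·-3/2)/(22/3)=27/11
row 3: denom=8−2·3/11=82/11; d'=(-30−2·27/11)/(82/11)=-192/41
back: M3=-192/41
back: M2=27/11−3/11·-192/41=153/41
back: M1=-3/2−1/3·153/41=-225/82
M: M0=0, M1=-225/82, M2=153/41, M3=-192/41, M4=0
seg 0: a=-3, c=M0/2=0, d=(M1−M0)/(6·1)=-75/164, b=Δ0−h0·(2M0+M1)/6=239/164
seg 1: a=-2, c=M1/2=-225/164, d=(M2−M1)/(6·2)=177/328, b=Δ1−h1·(2M1+M2)/6=7/82
seg 2: a=-3, c=M2/2=153/82, d=(M3−M2)/(6·2)=-115/164, b=Δ2−h2·(2M2+M3)/6=44/41
seg 3: a=1, c=M3/2=-96/41, d=(M4−M3)/(6·2)=16/41, b=Δ3−h3·(2M3+M4)/6=5/41
t_q=4 → seg 2, τ=1; S=-3+44/41·τ+153/82·τ²+-115/164·τ³=-125/164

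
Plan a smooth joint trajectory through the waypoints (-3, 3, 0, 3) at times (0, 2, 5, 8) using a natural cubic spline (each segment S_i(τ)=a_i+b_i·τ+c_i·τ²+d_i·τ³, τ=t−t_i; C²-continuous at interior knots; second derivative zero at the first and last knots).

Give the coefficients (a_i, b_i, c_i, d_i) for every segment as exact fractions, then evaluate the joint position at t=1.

Δ: Δ0=3, Δ1=-1, Δ2=1
row 1: diag=10, rhs=-24; c'=3/10, d'=-12/5
row 2: denom=12−3·3/10=111/10; d'=(12−3·-12/5)/(111/10)=64/37
back: M2=64/37
back: M1=-12/5−3/10·64/37=-108/37
M: M0=0, M1=-108/37, M2=64/37, M3=0
seg 0: a=-3, c=M0/2=0, d=(M1−M0)/(6·2)=-9/37, b=Δ0−h0·(2M0+M1)/6=147/37
seg 1: a=3, c=M1/2=-54/37, d=(M2−M1)/(6·3)=86/333, b=Δ1−h1·(2M1+M2)/6=39/37
seg 2: a=0, c=M2/2=32/37, d=(M3−M2)/(6·3)=-32/333, b=Δ2−h2·(2M2+M3)/6=-27/37
t_q=1 → seg 0, τ=1; S=-3+147/37·τ+0·τ²+-9/37·τ³=27/37

  seg 0: a=-3 b=147/37 c=0 d=-9/37
  seg 1: a=3 b=39/37 c=-54/37 d=86/333
  seg 2: a=0 b=-27/37 c=32/37 d=-32/333
S(1) = 27/37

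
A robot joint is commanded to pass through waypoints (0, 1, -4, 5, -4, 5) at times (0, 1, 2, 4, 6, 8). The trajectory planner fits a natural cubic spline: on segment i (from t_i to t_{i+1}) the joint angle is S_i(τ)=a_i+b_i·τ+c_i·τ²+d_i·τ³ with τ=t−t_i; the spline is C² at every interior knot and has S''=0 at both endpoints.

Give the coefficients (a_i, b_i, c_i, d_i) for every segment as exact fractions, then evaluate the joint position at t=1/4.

Δ: Δ0=1, Δ1=-5, Δ2=9/2, Δ3=-9/2, Δ4=9/2
row 1: diag=4, rhs=-36; c'=1/4, d'=-9
row 2: denom=6−1·1/4=23/4; d'=(57−1·-9)/(23/4)=264/23
row 3: denom=8−2·8/23=168/23; d'=(-54−2·264/23)/(168/23)=-295/28
row 4: denom=8−2·23/84=313/42; d'=(54−2·-295/28)/(313/42)=3153/313
back: M4=3153/313
back: M3=-295/28−23/84·3153/313=-4161/313
back: M2=264/23−8/23·-4161/313=5040/313
back: M1=-9−1/4·5040/313=-4077/313
M: M0=0, M1=-4077/313, M2=5040/313, M3=-4161/313, M4=3153/313, M5=0
seg 0: a=0, c=M0/2=0, d=(M1−M0)/(6·1)=-1359/626, b=Δ0−h0·(2M0+M1)/6=1985/626
seg 1: a=1, c=M1/2=-4077/626, d=(M2−M1)/(6·1)=3039/626, b=Δ1−h1·(2M1+M2)/6=-1046/313
seg 2: a=-4, c=M2/2=2520/313, d=(M3−M2)/(6·2)=-3067/1252, b=Δ2−h2·(2M2+M3)/6=-1129/626
seg 3: a=5, c=M3/2=-4161/626, d=(M4−M3)/(6·2)=1219/626, b=Δ3−h3·(2M3+M4)/6=629/626
seg 4: a=-4, c=M4/2=3153/626, d=(M5−M4)/(6·2)=-1051/1252, b=Δ4−h4·(2M4+M5)/6=-1387/626
t_q=1/4 → seg 0, τ=1/4; S=0+1985/626·τ+0·τ²+-1359/626·τ³=30401/40064

  seg 0: a=0 b=1985/626 c=0 d=-1359/626
  seg 1: a=1 b=-1046/313 c=-4077/626 d=3039/626
  seg 2: a=-4 b=-1129/626 c=2520/313 d=-3067/1252
  seg 3: a=5 b=629/626 c=-4161/626 d=1219/626
  seg 4: a=-4 b=-1387/626 c=3153/626 d=-1051/1252
S(1/4) = 30401/40064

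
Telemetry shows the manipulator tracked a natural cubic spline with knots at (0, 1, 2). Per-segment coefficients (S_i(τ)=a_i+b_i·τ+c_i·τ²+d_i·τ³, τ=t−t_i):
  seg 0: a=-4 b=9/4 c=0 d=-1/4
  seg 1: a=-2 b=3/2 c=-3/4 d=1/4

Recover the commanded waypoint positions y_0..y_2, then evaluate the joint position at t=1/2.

y_0 = S_0(0) = a_0 = -4
y_1 = S_1(0) = a_1 = -2
y_2 = S_1(1) = -1
t_q=1/2 is in segment 0 (τ=1/2); S_0(τ)=-93/32

y_0=-4 y_1=-2 y_2=-1
S(1/2) = -93/32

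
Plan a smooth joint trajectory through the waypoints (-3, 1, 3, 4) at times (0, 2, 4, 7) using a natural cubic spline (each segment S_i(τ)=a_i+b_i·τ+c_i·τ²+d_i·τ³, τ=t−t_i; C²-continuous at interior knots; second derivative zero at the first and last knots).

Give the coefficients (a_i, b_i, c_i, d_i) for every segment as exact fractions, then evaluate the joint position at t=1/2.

Δ: Δ0=2, Δ1=1, Δ2=1/3
row 1: diag=8, rhs=-6; c'=1/4, d'=-3/4
row 2: denom=10−2·1/4=19/2; d'=(-4−2·-3/4)/(19/2)=-5/19
back: M2=-5/19
back: M1=-3/4−1/4·-5/19=-13/19
M: M0=0, M1=-13/19, M2=-5/19, M3=0
seg 0: a=-3, c=M0/2=0, d=(M1−M0)/(6·2)=-13/228, b=Δ0−h0·(2M0+M1)/6=127/57
seg 1: a=1, c=M1/2=-13/38, d=(M2−M1)/(6·2)=2/57, b=Δ1−h1·(2M1+M2)/6=88/57
seg 2: a=3, c=M2/2=-5/38, d=(M3−M2)/(6·3)=5/342, b=Δ2−h2·(2M2+M3)/6=34/57
t_q=1/2 → seg 0, τ=1/2; S=-3+127/57·τ+0·τ²+-13/228·τ³=-1151/608

  seg 0: a=-3 b=127/57 c=0 d=-13/228
  seg 1: a=1 b=88/57 c=-13/38 d=2/57
  seg 2: a=3 b=34/57 c=-5/38 d=5/342
S(1/2) = -1151/608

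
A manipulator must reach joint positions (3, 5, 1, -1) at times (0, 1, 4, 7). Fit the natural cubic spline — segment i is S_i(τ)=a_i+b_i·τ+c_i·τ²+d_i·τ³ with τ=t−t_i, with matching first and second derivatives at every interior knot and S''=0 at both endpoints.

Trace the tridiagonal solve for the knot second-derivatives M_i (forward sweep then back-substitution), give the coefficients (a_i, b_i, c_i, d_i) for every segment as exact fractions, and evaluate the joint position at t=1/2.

Δ: Δ0=2, Δ1=-4/3, Δ2=-2/3
row 1: diag=8, rhs=-20; c'=3/8, d'=-5/2
row 2: denom=12−3·3/8=87/8; d'=(4−3·-5/2)/(87/8)=92/87
back: M2=92/87
back: M1=-5/2−3/8·92/87=-84/29
M: M0=0, M1=-84/29, M2=92/87, M3=0
seg 0: a=3, c=M0/2=0, d=(M1−M0)/(6·1)=-14/29, b=Δ0−h0·(2M0+M1)/6=72/29
seg 1: a=5, c=M1/2=-42/29, d=(M2−M1)/(6·3)=172/783, b=Δ1−h1·(2M1+M2)/6=30/29
seg 2: a=1, c=M2/2=46/87, d=(M3−M2)/(6·3)=-46/783, b=Δ2−h2·(2M2+M3)/6=-50/29
t_q=1/2 → seg 0, τ=1/2; S=3+72/29·τ+0·τ²+-14/29·τ³=485/116

  seg 0: a=3 b=72/29 c=0 d=-14/29
  seg 1: a=5 b=30/29 c=-42/29 d=172/783
  seg 2: a=1 b=-50/29 c=46/87 d=-46/783
S(1/2) = 485/116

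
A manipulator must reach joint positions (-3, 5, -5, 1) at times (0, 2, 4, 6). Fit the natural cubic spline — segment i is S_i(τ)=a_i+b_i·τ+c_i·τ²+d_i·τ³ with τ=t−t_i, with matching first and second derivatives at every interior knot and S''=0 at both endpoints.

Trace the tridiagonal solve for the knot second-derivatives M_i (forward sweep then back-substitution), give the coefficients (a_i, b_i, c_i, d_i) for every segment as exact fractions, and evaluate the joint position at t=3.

Δ: Δ0=4, Δ1=-5, Δ2=3
row 1: diag=8, rhs=-54; c'=1/4, d'=-27/4
row 2: denom=8−2·1/4=15/2; d'=(48−2·-27/4)/(15/2)=41/5
back: M2=41/5
back: M1=-27/4−1/4·41/5=-44/5
M: M0=0, M1=-44/5, M2=41/5, M3=0
seg 0: a=-3, c=M0/2=0, d=(M1−M0)/(6·2)=-11/15, b=Δ0−h0·(2M0+M1)/6=104/15
seg 1: a=5, c=M1/2=-22/5, d=(M2−M1)/(6·2)=17/12, b=Δ1−h1·(2M1+M2)/6=-28/15
seg 2: a=-5, c=M2/2=41/10, d=(M3−M2)/(6·2)=-41/60, b=Δ2−h2·(2M2+M3)/6=-37/15
t_q=3 → seg 1, τ=1; S=5+-28/15·τ+-22/5·τ²+17/12·τ³=3/20

  seg 0: a=-3 b=104/15 c=0 d=-11/15
  seg 1: a=5 b=-28/15 c=-22/5 d=17/12
  seg 2: a=-5 b=-37/15 c=41/10 d=-41/60
S(3) = 3/20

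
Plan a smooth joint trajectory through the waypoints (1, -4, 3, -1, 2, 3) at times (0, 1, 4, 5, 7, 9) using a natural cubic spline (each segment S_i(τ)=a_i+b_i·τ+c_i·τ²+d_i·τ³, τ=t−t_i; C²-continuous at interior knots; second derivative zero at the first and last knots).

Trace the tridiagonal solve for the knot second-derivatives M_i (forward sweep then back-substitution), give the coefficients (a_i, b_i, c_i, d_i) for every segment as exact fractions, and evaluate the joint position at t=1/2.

  seg 0: a=1 b=-22915/3534 c=0 d=5245/3534
  seg 1: a=-4 b=-3590/1767 c=5245/1178 d=-1177/1178
  seg 2: a=3 b=-8107/3534 c=-2674/589 d=10015/3534
  seg 3: a=-1 b=-5075/1767 c=4667/1178 d=-12551/14136
  seg 4: a=2 b=8201/3534 c=-3217/2356 d=3217/14136
S(1/2) = -19381/9424

Δ: Δ0=-5, Δ1=7/3, Δ2=-4, Δ3=3/2, Δ4=1/2
row 1: diag=8, rhs=44; c'=3/8, d'=11/2
row 2: denom=8−3·3/8=55/8; d'=(-38−3·11/2)/(55/8)=-436/55
row 3: denom=6−1·8/55=322/55; d'=(33−1·-436/55)/(322/55)=2251/322
row 4: denom=8−2·55/161=1178/161; d'=(-6−2·2251/322)/(1178/161)=-3217/1178
back: M4=-3217/1178
back: M3=2251/322−55/161·-3217/1178=4667/589
back: M2=-436/55−8/55·4667/589=-5348/589
back: M1=11/2−3/8·-5348/589=5245/589
M: M0=0, M1=5245/589, M2=-5348/589, M3=4667/589, M4=-3217/1178, M5=0
seg 0: a=1, c=M0/2=0, d=(M1−M0)/(6·1)=5245/3534, b=Δ0−h0·(2M0+M1)/6=-22915/3534
seg 1: a=-4, c=M1/2=5245/1178, d=(M2−M1)/(6·3)=-1177/1178, b=Δ1−h1·(2M1+M2)/6=-3590/1767
seg 2: a=3, c=M2/2=-2674/589, d=(M3−M2)/(6·1)=10015/3534, b=Δ2−h2·(2M2+M3)/6=-8107/3534
seg 3: a=-1, c=M3/2=4667/1178, d=(M4−M3)/(6·2)=-12551/14136, b=Δ3−h3·(2M3+M4)/6=-5075/1767
seg 4: a=2, c=M4/2=-3217/2356, d=(M5−M4)/(6·2)=3217/14136, b=Δ4−h4·(2M4+M5)/6=8201/3534
t_q=1/2 → seg 0, τ=1/2; S=1+-22915/3534·τ+0·τ²+5245/3534·τ³=-19381/9424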